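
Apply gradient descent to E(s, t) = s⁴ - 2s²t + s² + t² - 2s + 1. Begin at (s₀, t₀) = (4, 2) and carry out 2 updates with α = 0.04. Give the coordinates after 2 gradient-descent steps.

(15.19744, 5.0336)

∇E = (4s³ - 4st + 2s - 2, -2s² + 2t)
Step 1: at (4, 2), ∇E = (230, -28) → (4, 2) − 0.04·(230, -28) = (-5.2, 3.12)
Step 2: at (-5.2, 3.12), ∇E = (-509.936, -47.84) → (-5.2, 3.12) − 0.04·(-509.936, -47.84) = (15.19744, 5.0336)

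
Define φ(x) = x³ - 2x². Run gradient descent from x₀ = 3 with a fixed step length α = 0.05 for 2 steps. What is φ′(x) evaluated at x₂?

3.535576171875

φ′(x) = 3x² - 4x
x₁ = 3 − 0.05·15 = 2.25
x₂ = 2.25 − 0.05·6.1875 = 1.940625
φ′(x) at (1.940625) = 3.535576171875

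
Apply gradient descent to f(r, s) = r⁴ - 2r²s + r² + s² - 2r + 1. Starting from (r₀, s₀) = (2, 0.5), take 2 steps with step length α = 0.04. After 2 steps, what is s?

∇f = (4r³ - 4rs + 2r - 2, -2r² + 2s)
(r₁, s₁) = (2, 0.5) − 0.04·(30, -7) = (0.8, 0.78)
(r₂, s₂) = (0.8, 0.78) − 0.04·(-0.848, 0.28) = (0.83392, 0.7688)
s = 0.7688

0.7688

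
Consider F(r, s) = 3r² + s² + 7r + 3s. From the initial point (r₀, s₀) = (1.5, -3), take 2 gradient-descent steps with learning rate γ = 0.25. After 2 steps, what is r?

∇F = (6r + 7, 2s + 3)
Step 1: at (1.5, -3), ∇F = (16, -3) → (1.5, -3) − 0.25·(16, -3) = (-2.5, -2.25)
Step 2: at (-2.5, -2.25), ∇F = (-8, -1.5) → (-2.5, -2.25) − 0.25·(-8, -1.5) = (-0.5, -1.875)
r = -0.5

-0.5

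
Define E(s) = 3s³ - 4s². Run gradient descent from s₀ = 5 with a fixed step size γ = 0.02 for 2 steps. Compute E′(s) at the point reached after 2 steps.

3.41180996

E′(s) = 9s² - 8s
Step 1: E′(5) = 185; s₁ = 5 − 0.02·185 = 1.3
Step 2: E′(1.3) = 4.81; s₂ = 1.3 − 0.02·4.81 = 1.2038
E′(s) at (1.2038) = 3.41180996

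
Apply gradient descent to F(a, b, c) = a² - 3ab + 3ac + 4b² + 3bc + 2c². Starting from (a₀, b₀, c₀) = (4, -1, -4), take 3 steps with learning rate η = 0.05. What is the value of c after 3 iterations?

∇F = (2a - 3b + 3c, -3a + 8b + 3c, 3a + 3b + 4c)
(a₁, b₁, c₁) = (4, -1, -4) − 0.05·(-1, -32, -7) = (4.05, 0.6, -3.65)
(a₂, b₂, c₂) = (4.05, 0.6, -3.65) − 0.05·(-4.65, -18.3, -0.65) = (4.2825, 1.515, -3.6175)
(a₃, b₃, c₃) = (4.2825, 1.515, -3.6175) − 0.05·(-6.8325, -11.58, 2.9225) = (4.624125, 2.094, -3.763625)
c = -3.763625

-3.763625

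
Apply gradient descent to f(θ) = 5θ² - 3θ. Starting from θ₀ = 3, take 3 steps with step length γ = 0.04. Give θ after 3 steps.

0.8832

f′(θ) = 10θ - 3
Step 1: f′(3) = 27; θ₁ = 3 − 0.04·27 = 1.92
Step 2: f′(1.92) = 16.2; θ₂ = 1.92 − 0.04·16.2 = 1.272
Step 3: f′(1.272) = 9.72; θ₃ = 1.272 − 0.04·9.72 = 0.8832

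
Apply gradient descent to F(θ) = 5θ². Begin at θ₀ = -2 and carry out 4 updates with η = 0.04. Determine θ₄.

-0.2592

F′(θ) = 10θ
θ₁ = -2 − 0.04·(-20) = -1.2
θ₂ = -1.2 − 0.04·(-12) = -0.72
θ₃ = -0.72 − 0.04·(-7.2) = -0.432
θ₄ = -0.432 − 0.04·(-4.32) = -0.2592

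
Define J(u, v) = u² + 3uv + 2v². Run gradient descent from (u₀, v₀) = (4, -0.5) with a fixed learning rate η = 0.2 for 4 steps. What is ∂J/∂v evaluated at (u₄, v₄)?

0.4096

∇J = (2u + 3v, 3u + 4v)
(u₁, v₁) = (4, -0.5) − 0.2·(6.5, 10) = (2.7, -2.5)
(u₂, v₂) = (2.7, -2.5) − 0.2·(-2.1, -1.9) = (3.12, -2.12)
(u₃, v₃) = (3.12, -2.12) − 0.2·(-0.12, 0.88) = (3.144, -2.296)
(u₄, v₄) = (3.144, -2.296) − 0.2·(-0.6, 0.248) = (3.264, -2.3456)
∂J/∂v at (3.264, -2.3456) = 0.4096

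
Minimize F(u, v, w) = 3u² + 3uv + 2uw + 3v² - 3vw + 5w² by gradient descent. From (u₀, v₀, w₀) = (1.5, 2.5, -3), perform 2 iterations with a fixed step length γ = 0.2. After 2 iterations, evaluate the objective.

∇F = (6u + 3v + 2w, 3u + 6v - 3w, 2u - 3v + 10w)
(u₁, v₁, w₁) = (1.5, 2.5, -3) − 0.2·(10.5, 28.5, -34.5) = (-0.6, -3.2, 3.9)
(u₂, v₂, w₂) = (-0.6, -3.2, 3.9) − 0.2·(-5.4, -32.7, 47.4) = (0.48, 3.34, -5.58)
F(0.48, 3.34, -5.58) = 245.2044

245.2044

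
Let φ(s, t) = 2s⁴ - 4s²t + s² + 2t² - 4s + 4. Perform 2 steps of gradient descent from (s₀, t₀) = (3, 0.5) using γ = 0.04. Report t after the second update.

5.955616

∇φ = (8s³ - 8st + 2s - 4, -4s² + 4t)
Step 1: at (3, 0.5), ∇φ = (206, -34) → (3, 0.5) − 0.04·(206, -34) = (-5.24, 1.86)
Step 2: at (-5.24, 1.86), ∇φ = (-1087.531392, -102.3904) → (-5.24, 1.86) − 0.04·(-1087.531392, -102.3904) = (38.26125568, 5.955616)
t = 5.955616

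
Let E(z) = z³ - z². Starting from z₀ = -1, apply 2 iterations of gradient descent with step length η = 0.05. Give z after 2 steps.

E′(z) = 3z² - 2z
Step 1: E′(-1) = 5; z₁ = -1 − 0.05·5 = -1.25
Step 2: E′(-1.25) = 7.1875; z₂ = -1.25 − 0.05·7.1875 = -1.609375

-1.609375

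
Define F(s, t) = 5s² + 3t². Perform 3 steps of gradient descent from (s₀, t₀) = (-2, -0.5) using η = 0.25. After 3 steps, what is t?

0.0625

∇F = (10s, 6t)
Step 1: at (-2, -0.5), ∇F = (-20, -3) → (-2, -0.5) − 0.25·(-20, -3) = (3, 0.25)
Step 2: at (3, 0.25), ∇F = (30, 1.5) → (3, 0.25) − 0.25·(30, 1.5) = (-4.5, -0.125)
Step 3: at (-4.5, -0.125), ∇F = (-45, -0.75) → (-4.5, -0.125) − 0.25·(-45, -0.75) = (6.75, 0.0625)
t = 0.0625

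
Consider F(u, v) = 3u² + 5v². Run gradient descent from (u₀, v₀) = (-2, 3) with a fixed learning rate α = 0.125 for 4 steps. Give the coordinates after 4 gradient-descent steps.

(-0.0078125, 0.01171875)

∇F = (6u, 10v)
Step 1: at (-2, 3), ∇F = (-12, 30) → (-2, 3) − 0.125·(-12, 30) = (-0.5, -0.75)
Step 2: at (-0.5, -0.75), ∇F = (-3, -7.5) → (-0.5, -0.75) − 0.125·(-3, -7.5) = (-0.125, 0.1875)
Step 3: at (-0.125, 0.1875), ∇F = (-0.75, 1.875) → (-0.125, 0.1875) − 0.125·(-0.75, 1.875) = (-0.03125, -0.046875)
Step 4: at (-0.03125, -0.046875), ∇F = (-0.1875, -0.46875) → (-0.03125, -0.046875) − 0.125·(-0.1875, -0.46875) = (-0.0078125, 0.01171875)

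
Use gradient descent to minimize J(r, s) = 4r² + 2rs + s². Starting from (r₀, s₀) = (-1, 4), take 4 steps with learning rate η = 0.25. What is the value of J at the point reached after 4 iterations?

0.92578125

∇J = (8r + 2s, 2r + 2s)
(r₁, s₁) = (-1, 4) − 0.25·(0, 6) = (-1, 2.5)
(r₂, s₂) = (-1, 2.5) − 0.25·(-3, 3) = (-0.25, 1.75)
(r₃, s₃) = (-0.25, 1.75) − 0.25·(1.5, 3) = (-0.625, 1)
(r₄, s₄) = (-0.625, 1) − 0.25·(-3, 0.75) = (0.125, 0.8125)
J(0.125, 0.8125) = 0.92578125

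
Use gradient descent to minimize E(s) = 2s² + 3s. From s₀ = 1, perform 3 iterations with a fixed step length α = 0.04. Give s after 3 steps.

E′(s) = 4s + 3
s₁ = 1 − 0.04·7 = 0.72
s₂ = 0.72 − 0.04·5.88 = 0.4848
s₃ = 0.4848 − 0.04·4.9392 = 0.287232

0.287232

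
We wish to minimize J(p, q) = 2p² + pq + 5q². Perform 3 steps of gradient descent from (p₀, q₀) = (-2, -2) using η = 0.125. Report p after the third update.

∇J = (4p + q, p + 10q)
Step 1: at (-2, -2), ∇J = (-10, -22) → (-2, -2) − 0.125·(-10, -22) = (-0.75, 0.75)
Step 2: at (-0.75, 0.75), ∇J = (-2.25, 6.75) → (-0.75, 0.75) − 0.125·(-2.25, 6.75) = (-0.46875, -0.09375)
Step 3: at (-0.46875, -0.09375), ∇J = (-1.96875, -1.40625) → (-0.46875, -0.09375) − 0.125·(-1.96875, -1.40625) = (-0.22265625, 0.08203125)
p = -0.22265625

-0.22265625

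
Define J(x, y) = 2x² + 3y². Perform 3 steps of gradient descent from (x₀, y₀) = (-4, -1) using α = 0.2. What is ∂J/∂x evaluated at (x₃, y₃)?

∇J = (4x, 6y)
Step 1: at (-4, -1), ∇J = (-16, -6) → (-4, -1) − 0.2·(-16, -6) = (-0.8, 0.2)
Step 2: at (-0.8, 0.2), ∇J = (-3.2, 1.2) → (-0.8, 0.2) − 0.2·(-3.2, 1.2) = (-0.16, -0.04)
Step 3: at (-0.16, -0.04), ∇J = (-0.64, -0.24) → (-0.16, -0.04) − 0.2·(-0.64, -0.24) = (-0.032, 0.008)
∂J/∂x at (-0.032, 0.008) = -0.128

-0.128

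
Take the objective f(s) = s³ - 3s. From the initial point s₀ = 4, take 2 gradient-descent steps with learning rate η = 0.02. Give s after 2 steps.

f′(s) = 3s² - 3
Step 1: f′(4) = 45; s₁ = 4 − 0.02·45 = 3.1
Step 2: f′(3.1) = 25.83; s₂ = 3.1 − 0.02·25.83 = 2.5834

2.5834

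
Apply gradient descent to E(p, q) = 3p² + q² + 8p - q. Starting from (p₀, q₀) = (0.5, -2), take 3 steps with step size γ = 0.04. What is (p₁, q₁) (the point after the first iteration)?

∇E = (6p + 8, 2q - 1)
(p₁, q₁) = (0.5, -2) − 0.04·(11, -5) = (0.06, -1.8)

(0.06, -1.8)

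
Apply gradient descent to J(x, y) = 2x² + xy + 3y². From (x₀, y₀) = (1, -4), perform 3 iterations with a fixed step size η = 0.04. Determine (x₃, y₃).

(0.90432, -1.847936)

∇J = (4x + y, x + 6y)
Step 1: at (1, -4), ∇J = (0, -23) → (1, -4) − 0.04·(0, -23) = (1, -3.08)
Step 2: at (1, -3.08), ∇J = (0.92, -17.48) → (1, -3.08) − 0.04·(0.92, -17.48) = (0.9632, -2.3808)
Step 3: at (0.9632, -2.3808), ∇J = (1.472, -13.3216) → (0.9632, -2.3808) − 0.04·(1.472, -13.3216) = (0.90432, -1.847936)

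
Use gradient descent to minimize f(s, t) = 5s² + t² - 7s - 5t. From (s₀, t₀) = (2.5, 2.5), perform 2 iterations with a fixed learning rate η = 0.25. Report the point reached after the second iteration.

∇f = (10s - 7, 2t - 5)
(s₁, t₁) = (2.5, 2.5) − 0.25·(18, 0) = (-2, 2.5)
(s₂, t₂) = (-2, 2.5) − 0.25·(-27, 0) = (4.75, 2.5)

(4.75, 2.5)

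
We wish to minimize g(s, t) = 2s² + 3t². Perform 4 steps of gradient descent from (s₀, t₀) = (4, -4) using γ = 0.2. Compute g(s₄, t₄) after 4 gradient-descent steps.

0.0002048

∇g = (4s, 6t)
(s₁, t₁) = (4, -4) − 0.2·(16, -24) = (0.8, 0.8)
(s₂, t₂) = (0.8, 0.8) − 0.2·(3.2, 4.8) = (0.16, -0.16)
(s₃, t₃) = (0.16, -0.16) − 0.2·(0.64, -0.96) = (0.032, 0.032)
(s₄, t₄) = (0.032, 0.032) − 0.2·(0.128, 0.192) = (0.0064, -0.0064)
g(0.0064, -0.0064) = 0.0002048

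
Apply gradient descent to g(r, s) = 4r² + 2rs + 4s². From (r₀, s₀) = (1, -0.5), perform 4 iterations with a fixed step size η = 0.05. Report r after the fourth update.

∇g = (8r + 2s, 2r + 8s)
Step 1: at (1, -0.5), ∇g = (7, -2) → (1, -0.5) − 0.05·(7, -2) = (0.65, -0.4)
Step 2: at (0.65, -0.4), ∇g = (4.4, -1.9) → (0.65, -0.4) − 0.05·(4.4, -1.9) = (0.43, -0.305)
Step 3: at (0.43, -0.305), ∇g = (2.83, -1.58) → (0.43, -0.305) − 0.05·(2.83, -1.58) = (0.2885, -0.226)
Step 4: at (0.2885, -0.226), ∇g = (1.856, -1.231) → (0.2885, -0.226) − 0.05·(1.856, -1.231) = (0.1957, -0.16445)
r = 0.1957

0.1957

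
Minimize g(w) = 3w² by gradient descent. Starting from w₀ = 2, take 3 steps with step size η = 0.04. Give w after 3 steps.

g′(w) = 6w
Step 1: g′(2) = 12; w₁ = 2 − 0.04·12 = 1.52
Step 2: g′(1.52) = 9.12; w₂ = 1.52 − 0.04·9.12 = 1.1552
Step 3: g′(1.1552) = 6.9312; w₃ = 1.1552 − 0.04·6.9312 = 0.877952

0.877952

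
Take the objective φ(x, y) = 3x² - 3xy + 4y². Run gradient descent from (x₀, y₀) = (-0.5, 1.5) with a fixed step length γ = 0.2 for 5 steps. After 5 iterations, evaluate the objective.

15.9286444032

∇φ = (6x - 3y, -3x + 8y)
Step 1: at (-0.5, 1.5), ∇φ = (-7.5, 13.5) → (-0.5, 1.5) − 0.2·(-7.5, 13.5) = (1, -1.2)
Step 2: at (1, -1.2), ∇φ = (9.6, -12.6) → (1, -1.2) − 0.2·(9.6, -12.6) = (-0.92, 1.32)
Step 3: at (-0.92, 1.32), ∇φ = (-9.48, 13.32) → (-0.92, 1.32) − 0.2·(-9.48, 13.32) = (0.976, -1.344)
Step 4: at (0.976, -1.344), ∇φ = (9.888, -13.68) → (0.976, -1.344) − 0.2·(9.888, -13.68) = (-1.0016, 1.392)
Step 5: at (-1.0016, 1.392), ∇φ = (-10.1856, 14.1408) → (-1.0016, 1.392) − 0.2·(-10.1856, 14.1408) = (1.03552, -1.43616)
φ(1.03552, -1.43616) = 15.9286444032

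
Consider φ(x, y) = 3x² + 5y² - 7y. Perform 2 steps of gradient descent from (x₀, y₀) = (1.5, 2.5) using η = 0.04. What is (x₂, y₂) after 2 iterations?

∇φ = (6x, 10y - 7)
(x₁, y₁) = (1.5, 2.5) − 0.04·(9, 18) = (1.14, 1.78)
(x₂, y₂) = (1.14, 1.78) − 0.04·(6.84, 10.8) = (0.8664, 1.348)

(0.8664, 1.348)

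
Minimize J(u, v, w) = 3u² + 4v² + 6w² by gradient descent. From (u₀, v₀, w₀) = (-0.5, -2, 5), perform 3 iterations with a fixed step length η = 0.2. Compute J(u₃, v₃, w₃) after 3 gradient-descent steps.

∇J = (6u, 8v, 12w)
Step 1: at (-0.5, -2, 5), ∇J = (-3, -16, 60) → (-0.5, -2, 5) − 0.2·(-3, -16, 60) = (0.1, 1.2, -7)
Step 2: at (0.1, 1.2, -7), ∇J = (0.6, 9.6, -84) → (0.1, 1.2, -7) − 0.2·(0.6, 9.6, -84) = (-0.02, -0.72, 9.8)
Step 3: at (-0.02, -0.72, 9.8), ∇J = (-0.12, -5.76, 117.6) → (-0.02, -0.72, 9.8) − 0.2·(-0.12, -5.76, 117.6) = (0.004, 0.432, -13.72)
J(0.004, 0.432, -13.72) = 1130.176944

1130.176944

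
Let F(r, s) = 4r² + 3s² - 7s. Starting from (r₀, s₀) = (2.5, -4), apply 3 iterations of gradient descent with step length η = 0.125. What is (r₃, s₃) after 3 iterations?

(0, 1.0859375)

∇F = (8r, 6s - 7)
Step 1: at (2.5, -4), ∇F = (20, -31) → (2.5, -4) − 0.125·(20, -31) = (0, -0.125)
Step 2: at (0, -0.125), ∇F = (0, -7.75) → (0, -0.125) − 0.125·(0, -7.75) = (0, 0.84375)
Step 3: at (0, 0.84375), ∇F = (0, -1.9375) → (0, 0.84375) − 0.125·(0, -1.9375) = (0, 1.0859375)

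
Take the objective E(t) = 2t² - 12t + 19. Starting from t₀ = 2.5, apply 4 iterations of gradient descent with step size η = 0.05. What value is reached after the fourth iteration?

E′(t) = 4t - 12
Step 1: E′(2.5) = -2; t₁ = 2.5 − 0.05·(-2) = 2.6
Step 2: E′(2.6) = -1.6; t₂ = 2.6 − 0.05·(-1.6) = 2.68
Step 3: E′(2.68) = -1.28; t₃ = 2.68 − 0.05·(-1.28) = 2.744
Step 4: E′(2.744) = -1.024; t₄ = 2.744 − 0.05·(-1.024) = 2.7952

2.7952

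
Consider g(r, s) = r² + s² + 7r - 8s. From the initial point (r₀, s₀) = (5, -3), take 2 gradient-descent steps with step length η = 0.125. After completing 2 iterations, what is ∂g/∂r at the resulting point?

∇g = (2r + 7, 2s - 8)
(r₁, s₁) = (5, -3) − 0.125·(17, -14) = (2.875, -1.25)
(r₂, s₂) = (2.875, -1.25) − 0.125·(12.75, -10.5) = (1.28125, 0.0625)
∂g/∂r at (1.28125, 0.0625) = 9.5625

9.5625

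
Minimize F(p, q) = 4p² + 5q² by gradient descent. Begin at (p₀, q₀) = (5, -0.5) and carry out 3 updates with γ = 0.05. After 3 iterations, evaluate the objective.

4.68513125

∇F = (8p, 10q)
Step 1: at (5, -0.5), ∇F = (40, -5) → (5, -0.5) − 0.05·(40, -5) = (3, -0.25)
Step 2: at (3, -0.25), ∇F = (24, -2.5) → (3, -0.25) − 0.05·(24, -2.5) = (1.8, -0.125)
Step 3: at (1.8, -0.125), ∇F = (14.4, -1.25) → (1.8, -0.125) − 0.05·(14.4, -1.25) = (1.08, -0.0625)
F(1.08, -0.0625) = 4.68513125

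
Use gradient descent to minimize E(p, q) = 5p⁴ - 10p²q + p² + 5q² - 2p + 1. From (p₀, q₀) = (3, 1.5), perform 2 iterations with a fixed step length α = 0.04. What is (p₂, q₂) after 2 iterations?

∇E = (20p³ - 20pq + 2p - 2, -10p² + 10q)
Step 1: at (3, 1.5), ∇E = (454, -75) → (3, 1.5) − 0.04·(454, -75) = (-15.16, 4.5)
Step 2: at (-15.16, 4.5), ∇E = (-68351.04192, -2253.256) → (-15.16, 4.5) − 0.04·(-68351.04192, -2253.256) = (2718.8816768, 94.63024)

(2718.8816768, 94.63024)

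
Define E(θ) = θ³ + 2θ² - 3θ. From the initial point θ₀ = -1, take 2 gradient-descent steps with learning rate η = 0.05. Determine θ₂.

E′(θ) = 3θ² + 4θ - 3
Step 1: E′(-1) = -4; θ₁ = -1 − 0.05·(-4) = -0.8
Step 2: E′(-0.8) = -4.28; θ₂ = -0.8 − 0.05·(-4.28) = -0.586

-0.586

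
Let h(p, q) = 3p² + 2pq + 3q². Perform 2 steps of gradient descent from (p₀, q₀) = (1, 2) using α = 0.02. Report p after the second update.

0.6352

∇h = (6p + 2q, 2p + 6q)
Step 1: at (1, 2), ∇h = (10, 14) → (1, 2) − 0.02·(10, 14) = (0.8, 1.72)
Step 2: at (0.8, 1.72), ∇h = (8.24, 11.92) → (0.8, 1.72) − 0.02·(8.24, 11.92) = (0.6352, 1.4816)
p = 0.6352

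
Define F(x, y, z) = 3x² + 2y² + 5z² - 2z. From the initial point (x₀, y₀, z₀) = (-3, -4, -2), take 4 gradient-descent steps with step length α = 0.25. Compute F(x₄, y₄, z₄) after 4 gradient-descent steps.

∇F = (6x, 4y, 10z - 2)
(x₁, y₁, z₁) = (-3, -4, -2) − 0.25·(-18, -16, -22) = (1.5, 0, 3.5)
(x₂, y₂, z₂) = (1.5, 0, 3.5) − 0.25·(9, 0, 33) = (-0.75, 0, -4.75)
(x₃, y₃, z₃) = (-0.75, 0, -4.75) − 0.25·(-4.5, 0, -49.5) = (0.375, 0, 7.625)
(x₄, y₄, z₄) = (0.375, 0, 7.625) − 0.25·(2.25, 0, 74.25) = (-0.1875, 0, -10.9375)
F(-0.1875, 0, -10.9375) = 620.125

620.125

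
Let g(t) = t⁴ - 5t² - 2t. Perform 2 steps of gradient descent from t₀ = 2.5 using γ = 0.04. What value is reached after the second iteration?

g′(t) = 4t³ - 10t - 2
Step 1: g′(2.5) = 35.5; t₁ = 2.5 − 0.04·35.5 = 1.08
Step 2: g′(1.08) = -7.761152; t₂ = 1.08 − 0.04·(-7.761152) = 1.39044608

1.39044608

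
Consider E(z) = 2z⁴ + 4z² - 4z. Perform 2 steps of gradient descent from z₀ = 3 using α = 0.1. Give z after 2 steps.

6989.7328

E′(z) = 8z³ + 8z - 4
Step 1: E′(3) = 236; z₁ = 3 − 0.1·236 = -20.6
Step 2: E′(-20.6) = -70103.328; z₂ = -20.6 − 0.1·(-70103.328) = 6989.7328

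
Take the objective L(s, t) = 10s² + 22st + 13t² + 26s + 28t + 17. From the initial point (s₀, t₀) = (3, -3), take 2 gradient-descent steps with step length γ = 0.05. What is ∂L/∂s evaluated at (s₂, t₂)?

29.48

∇L = (20s + 22t + 26, 22s + 26t + 28)
Step 1: at (3, -3), ∇L = (20, 16) → (3, -3) − 0.05·(20, 16) = (2, -3.8)
Step 2: at (2, -3.8), ∇L = (-17.6, -26.8) → (2, -3.8) − 0.05·(-17.6, -26.8) = (2.88, -2.46)
∂L/∂s at (2.88, -2.46) = 29.48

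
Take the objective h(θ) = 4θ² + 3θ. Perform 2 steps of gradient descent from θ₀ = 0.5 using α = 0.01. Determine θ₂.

0.3656

h′(θ) = 8θ + 3
Step 1: h′(0.5) = 7; θ₁ = 0.5 − 0.01·7 = 0.43
Step 2: h′(0.43) = 6.44; θ₂ = 0.43 − 0.01·6.44 = 0.3656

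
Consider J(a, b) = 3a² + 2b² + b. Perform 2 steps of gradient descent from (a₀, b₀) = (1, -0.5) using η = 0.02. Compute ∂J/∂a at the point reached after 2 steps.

4.6464

∇J = (6a, 4b + 1)
Step 1: at (1, -0.5), ∇J = (6, -1) → (1, -0.5) − 0.02·(6, -1) = (0.88, -0.48)
Step 2: at (0.88, -0.48), ∇J = (5.28, -0.92) → (0.88, -0.48) − 0.02·(5.28, -0.92) = (0.7744, -0.4616)
∂J/∂a at (0.7744, -0.4616) = 4.6464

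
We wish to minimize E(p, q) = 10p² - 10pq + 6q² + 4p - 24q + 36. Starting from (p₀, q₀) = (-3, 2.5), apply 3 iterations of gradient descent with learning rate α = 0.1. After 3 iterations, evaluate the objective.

∇E = (20p - 10q + 4, -10p + 12q - 24)
Step 1: at (-3, 2.5), ∇E = (-81, 36) → (-3, 2.5) − 0.1·(-81, 36) = (5.1, -1.1)
Step 2: at (5.1, -1.1), ∇E = (117, -88.2) → (5.1, -1.1) − 0.1·(117, -88.2) = (-6.6, 7.72)
Step 3: at (-6.6, 7.72), ∇E = (-205.2, 134.64) → (-6.6, 7.72) − 0.1·(-205.2, 134.64) = (13.92, -5.744)
E(13.92, -5.744) = 3164.726016

3164.726016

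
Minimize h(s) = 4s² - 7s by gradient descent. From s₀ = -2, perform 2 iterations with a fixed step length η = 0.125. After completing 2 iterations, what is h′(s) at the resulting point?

0

h′(s) = 8s - 7
Step 1: h′(-2) = -23; s₁ = -2 − 0.125·(-23) = 0.875
Step 2: h′(0.875) = 0; s₂ = 0.875 − 0.125·0 = 0.875
h′(s) at (0.875) = 0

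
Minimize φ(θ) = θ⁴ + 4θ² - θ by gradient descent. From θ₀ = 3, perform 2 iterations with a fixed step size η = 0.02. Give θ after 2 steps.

0.33481024

φ′(θ) = 4θ³ + 8θ - 1
Step 1: φ′(3) = 131; θ₁ = 3 − 0.02·131 = 0.38
Step 2: φ′(0.38) = 2.259488; θ₂ = 0.38 − 0.02·2.259488 = 0.33481024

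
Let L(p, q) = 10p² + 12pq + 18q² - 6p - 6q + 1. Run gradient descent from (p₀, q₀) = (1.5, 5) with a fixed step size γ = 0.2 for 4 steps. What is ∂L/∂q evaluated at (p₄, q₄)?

∇L = (20p + 12q - 6, 12p + 36q - 6)
(p₁, q₁) = (1.5, 5) − 0.2·(84, 192) = (-15.3, -33.4)
(p₂, q₂) = (-15.3, -33.4) − 0.2·(-712.8, -1392) = (127.26, 245)
(p₃, q₃) = (127.26, 245) − 0.2·(5479.2, 10341.12) = (-968.58, -1823.224)
(p₄, q₄) = (-968.58, -1823.224) − 0.2·(-41256.288, -77265.024) = (7282.6776, 13629.7808)
∂L/∂q at (7282.6776, 13629.7808) = 578058.24

578058.24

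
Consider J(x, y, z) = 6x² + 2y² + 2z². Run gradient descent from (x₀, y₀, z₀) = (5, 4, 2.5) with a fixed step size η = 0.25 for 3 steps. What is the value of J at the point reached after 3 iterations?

∇J = (12x, 4y, 4z)
Step 1: at (5, 4, 2.5), ∇J = (60, 16, 10) → (5, 4, 2.5) − 0.25·(60, 16, 10) = (-10, 0, 0)
Step 2: at (-10, 0, 0), ∇J = (-120, 0, 0) → (-10, 0, 0) − 0.25·(-120, 0, 0) = (20, 0, 0)
Step 3: at (20, 0, 0), ∇J = (240, 0, 0) → (20, 0, 0) − 0.25·(240, 0, 0) = (-40, 0, 0)
J(-40, 0, 0) = 9600

9600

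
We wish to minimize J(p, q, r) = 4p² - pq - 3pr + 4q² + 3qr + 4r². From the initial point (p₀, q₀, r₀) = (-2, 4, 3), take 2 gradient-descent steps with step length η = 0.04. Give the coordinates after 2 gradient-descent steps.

(-0.3216, 1.3584, 0.5232)

∇J = (8p - q - 3r, -p + 8q + 3r, -3p + 3q + 8r)
Step 1: at (-2, 4, 3), ∇J = (-29, 43, 42) → (-2, 4, 3) − 0.04·(-29, 43, 42) = (-0.84, 2.28, 1.32)
Step 2: at (-0.84, 2.28, 1.32), ∇J = (-12.96, 23.04, 19.92) → (-0.84, 2.28, 1.32) − 0.04·(-12.96, 23.04, 19.92) = (-0.3216, 1.3584, 0.5232)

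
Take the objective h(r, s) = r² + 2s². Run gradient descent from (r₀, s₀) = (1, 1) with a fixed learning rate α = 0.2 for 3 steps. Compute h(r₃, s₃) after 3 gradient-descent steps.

∇h = (2r, 4s)
Step 1: at (1, 1), ∇h = (2, 4) → (1, 1) − 0.2·(2, 4) = (0.6, 0.2)
Step 2: at (0.6, 0.2), ∇h = (1.2, 0.8) → (0.6, 0.2) − 0.2·(1.2, 0.8) = (0.36, 0.04)
Step 3: at (0.36, 0.04), ∇h = (0.72, 0.16) → (0.36, 0.04) − 0.2·(0.72, 0.16) = (0.216, 0.008)
h(0.216, 0.008) = 0.046784

0.046784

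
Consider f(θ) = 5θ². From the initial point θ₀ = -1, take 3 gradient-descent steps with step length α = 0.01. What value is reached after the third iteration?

f′(θ) = 10θ
Step 1: f′(-1) = -10; θ₁ = -1 − 0.01·(-10) = -0.9
Step 2: f′(-0.9) = -9; θ₂ = -0.9 − 0.01·(-9) = -0.81
Step 3: f′(-0.81) = -8.1; θ₃ = -0.81 − 0.01·(-8.1) = -0.729

-0.729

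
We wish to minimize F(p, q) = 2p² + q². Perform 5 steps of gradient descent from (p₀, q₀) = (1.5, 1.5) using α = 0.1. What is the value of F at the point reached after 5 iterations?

0.2688016896

∇F = (4p, 2q)
(p₁, q₁) = (1.5, 1.5) − 0.1·(6, 3) = (0.9, 1.2)
(p₂, q₂) = (0.9, 1.2) − 0.1·(3.6, 2.4) = (0.54, 0.96)
(p₃, q₃) = (0.54, 0.96) − 0.1·(2.16, 1.92) = (0.324, 0.768)
(p₄, q₄) = (0.324, 0.768) − 0.1·(1.296, 1.536) = (0.1944, 0.6144)
(p₅, q₅) = (0.1944, 0.6144) − 0.1·(0.7776, 1.2288) = (0.11664, 0.49152)
F(0.11664, 0.49152) = 0.2688016896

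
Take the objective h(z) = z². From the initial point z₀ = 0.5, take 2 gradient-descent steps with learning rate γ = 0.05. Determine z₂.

h′(z) = 2z
z₁ = 0.5 − 0.05·1 = 0.45
z₂ = 0.45 − 0.05·0.9 = 0.405

0.405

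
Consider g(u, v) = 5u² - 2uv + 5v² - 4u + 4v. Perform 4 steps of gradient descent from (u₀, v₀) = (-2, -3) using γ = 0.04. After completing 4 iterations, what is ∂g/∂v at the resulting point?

-4.42250752

∇g = (10u - 2v - 4, -2u + 10v + 4)
(u₁, v₁) = (-2, -3) − 0.04·(-18, -22) = (-1.28, -2.12)
(u₂, v₂) = (-1.28, -2.12) − 0.04·(-12.56, -14.64) = (-0.7776, -1.5344)
(u₃, v₃) = (-0.7776, -1.5344) − 0.04·(-8.7072, -9.7888) = (-0.429312, -1.142848)
(u₄, v₄) = (-0.429312, -1.142848) − 0.04·(-6.007424, -6.569856) = (-0.18901504, -0.88005376)
∂g/∂v at (-0.18901504, -0.88005376) = -4.42250752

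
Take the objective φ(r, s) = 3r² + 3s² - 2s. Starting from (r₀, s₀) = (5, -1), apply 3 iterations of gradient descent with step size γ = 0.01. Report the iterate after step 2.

∇φ = (6r, 6s - 2)
Step 1: at (5, -1), ∇φ = (30, -8) → (5, -1) − 0.01·(30, -8) = (4.7, -0.92)
Step 2: at (4.7, -0.92), ∇φ = (28.2, -7.52) → (4.7, -0.92) − 0.01·(28.2, -7.52) = (4.418, -0.8448)

(4.418, -0.8448)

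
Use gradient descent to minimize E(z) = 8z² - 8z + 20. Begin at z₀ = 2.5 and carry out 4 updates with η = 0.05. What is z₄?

E′(z) = 16z - 8
Step 1: E′(2.5) = 32; z₁ = 2.5 − 0.05·32 = 0.9
Step 2: E′(0.9) = 6.4; z₂ = 0.9 − 0.05·6.4 = 0.58
Step 3: E′(0.58) = 1.28; z₃ = 0.58 − 0.05·1.28 = 0.516
Step 4: E′(0.516) = 0.256; z₄ = 0.516 − 0.05·0.256 = 0.5032

0.5032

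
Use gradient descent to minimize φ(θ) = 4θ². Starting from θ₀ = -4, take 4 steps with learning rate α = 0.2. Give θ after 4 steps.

-0.5184

φ′(θ) = 8θ
Step 1: φ′(-4) = -32; θ₁ = -4 − 0.2·(-32) = 2.4
Step 2: φ′(2.4) = 19.2; θ₂ = 2.4 − 0.2·19.2 = -1.44
Step 3: φ′(-1.44) = -11.52; θ₃ = -1.44 − 0.2·(-11.52) = 0.864
Step 4: φ′(0.864) = 6.912; θ₄ = 0.864 − 0.2·6.912 = -0.5184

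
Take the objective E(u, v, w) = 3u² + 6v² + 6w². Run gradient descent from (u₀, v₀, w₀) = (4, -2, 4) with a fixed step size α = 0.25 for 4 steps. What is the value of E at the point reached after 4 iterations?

∇E = (6u, 12v, 12w)
(u₁, v₁, w₁) = (4, -2, 4) − 0.25·(24, -24, 48) = (-2, 4, -8)
(u₂, v₂, w₂) = (-2, 4, -8) − 0.25·(-12, 48, -96) = (1, -8, 16)
(u₃, v₃, w₃) = (1, -8, 16) − 0.25·(6, -96, 192) = (-0.5, 16, -32)
(u₄, v₄, w₄) = (-0.5, 16, -32) − 0.25·(-3, 192, -384) = (0.25, -32, 64)
E(0.25, -32, 64) = 30720.1875

30720.1875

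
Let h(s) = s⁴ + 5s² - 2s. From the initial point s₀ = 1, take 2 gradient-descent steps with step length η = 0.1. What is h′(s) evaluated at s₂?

h′(s) = 4s³ + 10s - 2
s₁ = 1 − 0.1·12 = -0.2
s₂ = -0.2 − 0.1·(-4.032) = 0.2032
h′(s) at (0.2032) = 0.065560707072

0.065560707072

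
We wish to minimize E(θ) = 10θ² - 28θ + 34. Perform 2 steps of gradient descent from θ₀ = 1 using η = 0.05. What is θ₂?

1.4

E′(θ) = 20θ - 28
θ₁ = 1 − 0.05·(-8) = 1.4
θ₂ = 1.4 − 0.05·0 = 1.4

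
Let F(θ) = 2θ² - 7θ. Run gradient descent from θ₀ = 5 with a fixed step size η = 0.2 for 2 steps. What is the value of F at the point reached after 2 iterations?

F′(θ) = 4θ - 7
Step 1: F′(5) = 13; θ₁ = 5 − 0.2·13 = 2.4
Step 2: F′(2.4) = 2.6; θ₂ = 2.4 − 0.2·2.6 = 1.88
F(1.88) = -6.0912

-6.0912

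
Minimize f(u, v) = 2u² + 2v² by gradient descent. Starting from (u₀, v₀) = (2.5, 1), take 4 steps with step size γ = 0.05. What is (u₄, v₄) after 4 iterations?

(1.024, 0.4096)

∇f = (4u, 4v)
(u₁, v₁) = (2.5, 1) − 0.05·(10, 4) = (2, 0.8)
(u₂, v₂) = (2, 0.8) − 0.05·(8, 3.2) = (1.6, 0.64)
(u₃, v₃) = (1.6, 0.64) − 0.05·(6.4, 2.56) = (1.28, 0.512)
(u₄, v₄) = (1.28, 0.512) − 0.05·(5.12, 2.048) = (1.024, 0.4096)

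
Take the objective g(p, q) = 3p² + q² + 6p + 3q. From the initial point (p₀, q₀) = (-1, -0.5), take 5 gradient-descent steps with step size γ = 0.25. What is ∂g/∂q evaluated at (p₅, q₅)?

0.0625

∇g = (6p + 6, 2q + 3)
(p₁, q₁) = (-1, -0.5) − 0.25·(0, 2) = (-1, -1)
(p₂, q₂) = (-1, -1) − 0.25·(0, 1) = (-1, -1.25)
(p₃, q₃) = (-1, -1.25) − 0.25·(0, 0.5) = (-1, -1.375)
(p₄, q₄) = (-1, -1.375) − 0.25·(0, 0.25) = (-1, -1.4375)
(p₅, q₅) = (-1, -1.4375) − 0.25·(0, 0.125) = (-1, -1.46875)
∂g/∂q at (-1, -1.46875) = 0.0625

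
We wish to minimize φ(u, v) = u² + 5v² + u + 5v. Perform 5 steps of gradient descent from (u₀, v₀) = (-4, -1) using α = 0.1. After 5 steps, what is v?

-0.5

∇φ = (2u + 1, 10v + 5)
Step 1: at (-4, -1), ∇φ = (-7, -5) → (-4, -1) − 0.1·(-7, -5) = (-3.3, -0.5)
Step 2: at (-3.3, -0.5), ∇φ = (-5.6, 0) → (-3.3, -0.5) − 0.1·(-5.6, 0) = (-2.74, -0.5)
Step 3: at (-2.74, -0.5), ∇φ = (-4.48, 0) → (-2.74, -0.5) − 0.1·(-4.48, 0) = (-2.292, -0.5)
Step 4: at (-2.292, -0.5), ∇φ = (-3.584, 0) → (-2.292, -0.5) − 0.1·(-3.584, 0) = (-1.9336, -0.5)
Step 5: at (-1.9336, -0.5), ∇φ = (-2.8672, 0) → (-1.9336, -0.5) − 0.1·(-2.8672, 0) = (-1.64688, -0.5)
v = -0.5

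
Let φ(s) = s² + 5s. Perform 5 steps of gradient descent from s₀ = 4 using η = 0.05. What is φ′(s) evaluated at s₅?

φ′(s) = 2s + 5
s₁ = 4 − 0.05·13 = 3.35
s₂ = 3.35 − 0.05·11.7 = 2.765
s₃ = 2.765 − 0.05·10.53 = 2.2385
s₄ = 2.2385 − 0.05·9.477 = 1.76465
s₅ = 1.76465 − 0.05·8.5293 = 1.338185
φ′(s) at (1.338185) = 7.67637

7.67637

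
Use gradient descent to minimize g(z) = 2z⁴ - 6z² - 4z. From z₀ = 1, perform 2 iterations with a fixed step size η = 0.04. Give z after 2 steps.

g′(z) = 8z³ - 12z - 4
z₁ = 1 − 0.04·(-8) = 1.32
z₂ = 1.32 − 0.04·(-1.440256) = 1.37761024

1.37761024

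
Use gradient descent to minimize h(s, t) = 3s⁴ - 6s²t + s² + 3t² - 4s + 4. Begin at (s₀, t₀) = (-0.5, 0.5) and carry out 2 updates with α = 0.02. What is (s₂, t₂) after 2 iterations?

(-0.36222232, 0.435788)

∇h = (12s³ - 12st + 2s - 4, -6s² + 6t)
Step 1: at (-0.5, 0.5), ∇h = (-3.5, 1.5) → (-0.5, 0.5) − 0.02·(-3.5, 1.5) = (-0.43, 0.47)
Step 2: at (-0.43, 0.47), ∇h = (-3.388884, 1.7106) → (-0.43, 0.47) − 0.02·(-3.388884, 1.7106) = (-0.36222232, 0.435788)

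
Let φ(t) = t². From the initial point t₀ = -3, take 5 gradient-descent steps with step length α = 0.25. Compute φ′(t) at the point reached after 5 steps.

φ′(t) = 2t
t₁ = -3 − 0.25·(-6) = -1.5
t₂ = -1.5 − 0.25·(-3) = -0.75
t₃ = -0.75 − 0.25·(-1.5) = -0.375
t₄ = -0.375 − 0.25·(-0.75) = -0.1875
t₅ = -0.1875 − 0.25·(-0.375) = -0.09375
φ′(t) at (-0.09375) = -0.1875

-0.1875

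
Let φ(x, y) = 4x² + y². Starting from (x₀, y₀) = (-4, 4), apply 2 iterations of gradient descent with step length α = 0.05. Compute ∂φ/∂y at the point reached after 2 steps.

∇φ = (8x, 2y)
Step 1: at (-4, 4), ∇φ = (-32, 8) → (-4, 4) − 0.05·(-32, 8) = (-2.4, 3.6)
Step 2: at (-2.4, 3.6), ∇φ = (-19.2, 7.2) → (-2.4, 3.6) − 0.05·(-19.2, 7.2) = (-1.44, 3.24)
∂φ/∂y at (-1.44, 3.24) = 6.48

6.48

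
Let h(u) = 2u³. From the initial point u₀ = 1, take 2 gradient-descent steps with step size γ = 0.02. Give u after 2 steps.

h′(u) = 6u²
Step 1: h′(1) = 6; u₁ = 1 − 0.02·6 = 0.88
Step 2: h′(0.88) = 4.6464; u₂ = 0.88 − 0.02·4.6464 = 0.787072

0.787072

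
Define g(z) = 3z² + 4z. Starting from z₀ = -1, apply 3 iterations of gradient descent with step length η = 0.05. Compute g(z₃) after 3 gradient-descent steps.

g′(z) = 6z + 4
Step 1: g′(-1) = -2; z₁ = -1 − 0.05·(-2) = -0.9
Step 2: g′(-0.9) = -1.4; z₂ = -0.9 − 0.05·(-1.4) = -0.83
Step 3: g′(-0.83) = -0.98; z₃ = -0.83 − 0.05·(-0.98) = -0.781
g(-0.781) = -1.294117

-1.294117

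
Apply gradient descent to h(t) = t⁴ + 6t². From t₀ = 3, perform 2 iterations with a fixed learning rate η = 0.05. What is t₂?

h′(t) = 4t³ + 12t
t₁ = 3 − 0.05·144 = -4.2
t₂ = -4.2 − 0.05·(-346.752) = 13.1376

13.1376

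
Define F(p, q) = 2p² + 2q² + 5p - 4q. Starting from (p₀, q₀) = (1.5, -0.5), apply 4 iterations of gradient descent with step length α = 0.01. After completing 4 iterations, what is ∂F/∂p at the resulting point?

∇F = (4p + 5, 4q - 4)
(p₁, q₁) = (1.5, -0.5) − 0.01·(11, -6) = (1.39, -0.44)
(p₂, q₂) = (1.39, -0.44) − 0.01·(10.56, -5.76) = (1.2844, -0.3824)
(p₃, q₃) = (1.2844, -0.3824) − 0.01·(10.1376, -5.5296) = (1.183024, -0.327104)
(p₄, q₄) = (1.183024, -0.327104) − 0.01·(9.732096, -5.308416) = (1.08570304, -0.27401984)
∂F/∂p at (1.08570304, -0.27401984) = 9.34281216

9.34281216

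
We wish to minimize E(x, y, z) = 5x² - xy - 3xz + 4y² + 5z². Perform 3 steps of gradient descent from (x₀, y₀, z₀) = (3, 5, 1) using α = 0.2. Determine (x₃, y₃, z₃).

∇E = (10x - y - 3z, -x + 8y, -3x + 10z)
Step 1: at (3, 5, 1), ∇E = (22, 37, 1) → (3, 5, 1) − 0.2·(22, 37, 1) = (-1.4, -2.4, 0.8)
Step 2: at (-1.4, -2.4, 0.8), ∇E = (-14, -17.8, 12.2) → (-1.4, -2.4, 0.8) − 0.2·(-14, -17.8, 12.2) = (1.4, 1.16, -1.64)
Step 3: at (1.4, 1.16, -1.64), ∇E = (17.76, 7.88, -20.6) → (1.4, 1.16, -1.64) − 0.2·(17.76, 7.88, -20.6) = (-2.152, -0.416, 2.48)

(-2.152, -0.416, 2.48)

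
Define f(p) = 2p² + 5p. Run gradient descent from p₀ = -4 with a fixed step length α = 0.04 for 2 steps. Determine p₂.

f′(p) = 4p + 5
Step 1: f′(-4) = -11; p₁ = -4 − 0.04·(-11) = -3.56
Step 2: f′(-3.56) = -9.24; p₂ = -3.56 − 0.04·(-9.24) = -3.1904

-3.1904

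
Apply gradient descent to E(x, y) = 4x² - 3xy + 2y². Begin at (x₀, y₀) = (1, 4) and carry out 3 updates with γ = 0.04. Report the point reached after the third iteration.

(1.18784, 2.717184)

∇E = (8x - 3y, -3x + 4y)
Step 1: at (1, 4), ∇E = (-4, 13) → (1, 4) − 0.04·(-4, 13) = (1.16, 3.48)
Step 2: at (1.16, 3.48), ∇E = (-1.16, 10.44) → (1.16, 3.48) − 0.04·(-1.16, 10.44) = (1.2064, 3.0624)
Step 3: at (1.2064, 3.0624), ∇E = (0.464, 8.6304) → (1.2064, 3.0624) − 0.04·(0.464, 8.6304) = (1.18784, 2.717184)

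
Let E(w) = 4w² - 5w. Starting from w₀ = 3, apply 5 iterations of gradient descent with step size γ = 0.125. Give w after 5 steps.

E′(w) = 8w - 5
Step 1: E′(3) = 19; w₁ = 3 − 0.125·19 = 0.625
Step 2: E′(0.625) = 0; w₂ = 0.625 − 0.125·0 = 0.625
Step 3: E′(0.625) = 0; w₃ = 0.625 − 0.125·0 = 0.625
Step 4: E′(0.625) = 0; w₄ = 0.625 − 0.125·0 = 0.625
Step 5: E′(0.625) = 0; w₅ = 0.625 − 0.125·0 = 0.625

0.625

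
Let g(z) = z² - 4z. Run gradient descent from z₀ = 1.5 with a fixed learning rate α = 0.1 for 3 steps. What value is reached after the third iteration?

1.744

g′(z) = 2z - 4
Step 1: g′(1.5) = -1; z₁ = 1.5 − 0.1·(-1) = 1.6
Step 2: g′(1.6) = -0.8; z₂ = 1.6 − 0.1·(-0.8) = 1.68
Step 3: g′(1.68) = -0.64; z₃ = 1.68 − 0.1·(-0.64) = 1.744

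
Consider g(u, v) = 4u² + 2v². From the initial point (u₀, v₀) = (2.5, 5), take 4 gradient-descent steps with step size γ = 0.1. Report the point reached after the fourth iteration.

∇g = (8u, 4v)
(u₁, v₁) = (2.5, 5) − 0.1·(20, 20) = (0.5, 3)
(u₂, v₂) = (0.5, 3) − 0.1·(4, 12) = (0.1, 1.8)
(u₃, v₃) = (0.1, 1.8) − 0.1·(0.8, 7.2) = (0.02, 1.08)
(u₄, v₄) = (0.02, 1.08) − 0.1·(0.16, 4.32) = (0.004, 0.648)

(0.004, 0.648)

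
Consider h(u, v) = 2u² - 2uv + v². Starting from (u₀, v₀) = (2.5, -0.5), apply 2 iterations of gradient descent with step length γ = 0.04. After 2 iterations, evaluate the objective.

∇h = (4u - 2v, -2u + 2v)
(u₁, v₁) = (2.5, -0.5) − 0.04·(11, -6) = (2.06, -0.26)
(u₂, v₂) = (2.06, -0.26) − 0.04·(8.76, -4.64) = (1.7096, -0.0744)
h(1.7096, -0.0744) = 6.10538816

6.10538816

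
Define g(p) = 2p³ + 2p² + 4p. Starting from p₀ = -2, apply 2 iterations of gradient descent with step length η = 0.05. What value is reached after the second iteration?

-5.3

g′(p) = 6p² + 4p + 4
p₁ = -2 − 0.05·20 = -3
p₂ = -3 − 0.05·46 = -5.3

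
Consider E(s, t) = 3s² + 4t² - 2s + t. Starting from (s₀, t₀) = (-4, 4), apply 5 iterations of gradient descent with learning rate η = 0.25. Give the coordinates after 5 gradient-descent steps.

∇E = (6s - 2, 8t + 1)
(s₁, t₁) = (-4, 4) − 0.25·(-26, 33) = (2.5, -4.25)
(s₂, t₂) = (2.5, -4.25) − 0.25·(13, -33) = (-0.75, 4)
(s₃, t₃) = (-0.75, 4) − 0.25·(-6.5, 33) = (0.875, -4.25)
(s₄, t₄) = (0.875, -4.25) − 0.25·(3.25, -33) = (0.0625, 4)
(s₅, t₅) = (0.0625, 4) − 0.25·(-1.625, 33) = (0.46875, -4.25)

(0.46875, -4.25)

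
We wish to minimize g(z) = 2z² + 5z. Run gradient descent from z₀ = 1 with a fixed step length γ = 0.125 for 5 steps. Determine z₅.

-1.1796875

g′(z) = 4z + 5
Step 1: g′(1) = 9; z₁ = 1 − 0.125·9 = -0.125
Step 2: g′(-0.125) = 4.5; z₂ = -0.125 − 0.125·4.5 = -0.6875
Step 3: g′(-0.6875) = 2.25; z₃ = -0.6875 − 0.125·2.25 = -0.96875
Step 4: g′(-0.96875) = 1.125; z₄ = -0.96875 − 0.125·1.125 = -1.109375
Step 5: g′(-1.109375) = 0.5625; z₅ = -1.109375 − 0.125·0.5625 = -1.1796875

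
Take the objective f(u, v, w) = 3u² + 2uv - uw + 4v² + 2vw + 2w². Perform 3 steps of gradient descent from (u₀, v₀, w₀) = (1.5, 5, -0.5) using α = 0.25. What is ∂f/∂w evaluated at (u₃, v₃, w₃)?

-29.3046875

∇f = (6u + 2v - w, 2u + 8v + 2w, -u + 2v + 4w)
(u₁, v₁, w₁) = (1.5, 5, -0.5) − 0.25·(19.5, 42, 6.5) = (-3.375, -5.5, -2.125)
(u₂, v₂, w₂) = (-3.375, -5.5, -2.125) − 0.25·(-29.125, -55, -16.125) = (3.90625, 8.25, 1.90625)
(u₃, v₃, w₃) = (3.90625, 8.25, 1.90625) − 0.25·(38.03125, 77.625, 20.21875) = (-5.6015625, -11.15625, -3.1484375)
∂f/∂w at (-5.6015625, -11.15625, -3.1484375) = -29.3046875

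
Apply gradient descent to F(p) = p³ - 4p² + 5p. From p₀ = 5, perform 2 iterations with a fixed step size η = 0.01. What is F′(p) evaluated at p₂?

25.77180672

F′(p) = 3p² - 8p + 5
Step 1: F′(5) = 40; p₁ = 5 − 0.01·40 = 4.6
Step 2: F′(4.6) = 31.68; p₂ = 4.6 − 0.01·31.68 = 4.2832
F′(p) at (4.2832) = 25.77180672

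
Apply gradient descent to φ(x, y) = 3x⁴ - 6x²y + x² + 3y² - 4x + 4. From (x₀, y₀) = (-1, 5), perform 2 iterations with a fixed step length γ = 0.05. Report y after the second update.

5.543

∇φ = (12x³ - 12xy + 2x - 4, -6x² + 6y)
Step 1: at (-1, 5), ∇φ = (42, 24) → (-1, 5) − 0.05·(42, 24) = (-3.1, 3.8)
Step 2: at (-3.1, 3.8), ∇φ = (-226.332, -34.86) → (-3.1, 3.8) − 0.05·(-226.332, -34.86) = (8.2166, 5.543)
y = 5.543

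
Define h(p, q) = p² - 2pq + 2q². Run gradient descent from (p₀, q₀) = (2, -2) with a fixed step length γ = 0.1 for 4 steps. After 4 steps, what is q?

0.128

∇h = (2p - 2q, -2p + 4q)
(p₁, q₁) = (2, -2) − 0.1·(8, -12) = (1.2, -0.8)
(p₂, q₂) = (1.2, -0.8) − 0.1·(4, -5.6) = (0.8, -0.24)
(p₃, q₃) = (0.8, -0.24) − 0.1·(2.08, -2.56) = (0.592, 0.016)
(p₄, q₄) = (0.592, 0.016) − 0.1·(1.152, -1.12) = (0.4768, 0.128)
q = 0.128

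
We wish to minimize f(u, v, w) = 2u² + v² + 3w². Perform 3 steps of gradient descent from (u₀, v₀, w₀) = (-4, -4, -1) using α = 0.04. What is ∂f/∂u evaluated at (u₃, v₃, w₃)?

∇f = (4u, 2v, 6w)
(u₁, v₁, w₁) = (-4, -4, -1) − 0.04·(-16, -8, -6) = (-3.36, -3.68, -0.76)
(u₂, v₂, w₂) = (-3.36, -3.68, -0.76) − 0.04·(-13.44, -7.36, -4.56) = (-2.8224, -3.3856, -0.5776)
(u₃, v₃, w₃) = (-2.8224, -3.3856, -0.5776) − 0.04·(-11.2896, -6.7712, -3.4656) = (-2.370816, -3.114752, -0.438976)
∂f/∂u at (-2.370816, -3.114752, -0.438976) = -9.483264

-9.483264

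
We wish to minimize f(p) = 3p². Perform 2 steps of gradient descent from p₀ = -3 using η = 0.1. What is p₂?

f′(p) = 6p
p₁ = -3 − 0.1·(-18) = -1.2
p₂ = -1.2 − 0.1·(-7.2) = -0.48

-0.48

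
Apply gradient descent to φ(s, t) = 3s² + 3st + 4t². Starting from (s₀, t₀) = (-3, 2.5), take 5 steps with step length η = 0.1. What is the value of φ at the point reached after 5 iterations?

0.229923364675

∇φ = (6s + 3t, 3s + 8t)
Step 1: at (-3, 2.5), ∇φ = (-10.5, 11) → (-3, 2.5) − 0.1·(-10.5, 11) = (-1.95, 1.4)
Step 2: at (-1.95, 1.4), ∇φ = (-7.5, 5.35) → (-1.95, 1.4) − 0.1·(-7.5, 5.35) = (-1.2, 0.865)
Step 3: at (-1.2, 0.865), ∇φ = (-4.605, 3.32) → (-1.2, 0.865) − 0.1·(-4.605, 3.32) = (-0.7395, 0.533)
Step 4: at (-0.7395, 0.533), ∇φ = (-2.838, 2.0455) → (-0.7395, 0.533) − 0.1·(-2.838, 2.0455) = (-0.4557, 0.32845)
Step 5: at (-0.4557, 0.32845), ∇φ = (-1.74885, 1.2605) → (-0.4557, 0.32845) − 0.1·(-1.74885, 1.2605) = (-0.280815, 0.2024)
φ(-0.280815, 0.2024) = 0.229923364675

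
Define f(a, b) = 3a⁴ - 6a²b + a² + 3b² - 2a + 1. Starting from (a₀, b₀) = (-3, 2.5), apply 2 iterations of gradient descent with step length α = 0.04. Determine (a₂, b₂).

(-123.83367936, 13.794976)

∇f = (12a³ - 12ab + 2a - 2, -6a² + 6b)
Step 1: at (-3, 2.5), ∇f = (-242, -39) → (-3, 2.5) − 0.04·(-242, -39) = (6.68, 4.06)
Step 2: at (6.68, 4.06), ∇f = (3262.841984, -243.3744) → (6.68, 4.06) − 0.04·(3262.841984, -243.3744) = (-123.83367936, 13.794976)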